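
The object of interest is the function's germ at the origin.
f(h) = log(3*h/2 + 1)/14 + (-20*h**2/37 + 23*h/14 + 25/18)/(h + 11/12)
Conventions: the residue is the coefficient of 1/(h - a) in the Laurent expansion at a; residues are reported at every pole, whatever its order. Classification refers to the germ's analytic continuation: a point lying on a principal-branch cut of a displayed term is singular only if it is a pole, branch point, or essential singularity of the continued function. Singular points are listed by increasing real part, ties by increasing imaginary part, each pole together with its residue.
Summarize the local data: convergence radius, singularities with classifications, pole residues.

Radius of convergence at 0: 2/3.
At -11/12: a pole of order 1; residue -3551/6216.
At -2/3: a logarithmic branch point.

Denominator factor (h + 11/12): pole of order 1 at -11/12, modulus 11/12.
Branch term (1/14)*log(1 - h/(-2/3)): its argument vanishes at h = -2/3, a logarithmic branch point, modulus 2/3.
The radius of convergence is the smallest modulus among the singular points: 2/3.
The branch term is analytic at -11/12 and contributes nothing to the residue; only the rational part matters.
At the order-1 pole -11/12 set g(h) = (h - (-11/12))*(rational part) = -20*h**2/37 + 23*h/14 + 25/18.
Simple pole: residue = g(a) at a = -11/12, which is -3551/6216.
List the singular points by increasing real part (a conjugate pair: the negative imaginary part first).


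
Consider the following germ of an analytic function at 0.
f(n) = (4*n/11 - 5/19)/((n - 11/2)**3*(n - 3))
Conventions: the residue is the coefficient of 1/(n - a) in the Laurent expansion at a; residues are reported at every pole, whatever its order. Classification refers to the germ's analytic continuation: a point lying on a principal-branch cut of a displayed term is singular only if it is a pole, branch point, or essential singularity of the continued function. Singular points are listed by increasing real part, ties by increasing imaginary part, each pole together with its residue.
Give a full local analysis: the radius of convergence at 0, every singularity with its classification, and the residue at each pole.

Denominator factor (n - 11/2)^3: pole of order 3 at 11/2, modulus 11/2.
Denominator factor (n - 3): pole of order 1 at 3, modulus 3.
The radius of convergence is the smallest modulus among the singular points: 3.
At the order-1 pole 3 set g(n) = (n - (3))*f(n) = (4*n/11 - 5/19)/(n - 11/2)**3.
Simple pole: residue = g(a) at a = 3, which is -1384/26125.
At the order-3 pole 11/2 set g(n) = (n - (11/2))^3*f(n) = (4*n/11 - 5/19)/(n - 3).
Order-3 pole: residue = g''(a)/2; g''(11/2) = 2768/26125, so the residue is 1384/26125.
List the singular points by increasing real part (a conjugate pair: the negative imaginary part first).

Radius of convergence at 0: 3.
At 3: a pole of order 1; residue -1384/26125.
At 11/2: a pole of order 3; residue 1384/26125.


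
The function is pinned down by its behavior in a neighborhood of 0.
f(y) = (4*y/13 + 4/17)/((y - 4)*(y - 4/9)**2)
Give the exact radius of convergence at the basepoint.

Denominator factor (y - 4): pole of order 1 at 4, modulus 4.
Denominator factor (y - 4/9)^2: pole of order 2 at 4/9, modulus 4/9.
The radius of convergence is the smallest modulus among the singular points: 4/9.

The radius of convergence is 4/9.


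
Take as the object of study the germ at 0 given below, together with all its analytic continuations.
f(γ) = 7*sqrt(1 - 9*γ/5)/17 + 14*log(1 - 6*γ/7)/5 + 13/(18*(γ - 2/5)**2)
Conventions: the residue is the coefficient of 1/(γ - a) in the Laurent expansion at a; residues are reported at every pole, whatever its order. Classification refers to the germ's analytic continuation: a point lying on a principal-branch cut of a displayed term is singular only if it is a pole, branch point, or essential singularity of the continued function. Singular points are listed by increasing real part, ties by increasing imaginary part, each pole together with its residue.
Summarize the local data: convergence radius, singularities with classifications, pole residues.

Radius of convergence at 0: 2/5.
At 2/5: a pole of order 2; residue 0.
At 5/9: an algebraic (square-root) branch point.
At 7/6: a logarithmic branch point.

Denominator factor (γ - 2/5)^2: pole of order 2 at 2/5, modulus 2/5.
Branch term (7/17)*sqrt(1 - γ/(5/9)): its argument vanishes at γ = 5/9, a square-root branch point, modulus 5/9.
Branch term (14/5)*log(1 - γ/(7/6)): its argument vanishes at γ = 7/6, a logarithmic branch point, modulus 7/6.
The radius of convergence is the smallest modulus among the singular points: 2/5.
The branch terms are analytic at 2/5 and contribute nothing to the residue; only the rational part matters.
At the order-2 pole 2/5 set g(γ) = (γ - (2/5))^2*(rational part) = 13/18.
Order-2 pole: residue = g'(a); g'(2/5) = 0, so the residue is 0.
List the singular points by increasing real part (a conjugate pair: the negative imaginary part first).


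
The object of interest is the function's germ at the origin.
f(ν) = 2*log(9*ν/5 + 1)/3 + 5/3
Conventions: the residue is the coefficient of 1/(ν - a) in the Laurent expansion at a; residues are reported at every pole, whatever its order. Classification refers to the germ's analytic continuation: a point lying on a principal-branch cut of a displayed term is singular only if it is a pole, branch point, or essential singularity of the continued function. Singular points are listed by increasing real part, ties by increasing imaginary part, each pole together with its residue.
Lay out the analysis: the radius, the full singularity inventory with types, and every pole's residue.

Branch term (2/3)*log(1 - ν/(-5/9)): its argument vanishes at ν = -5/9, a logarithmic branch point, modulus 5/9.
The radius of convergence is the smallest modulus among the singular points: 5/9.

Radius of convergence at 0: 5/9.
At -5/9: a logarithmic branch point.


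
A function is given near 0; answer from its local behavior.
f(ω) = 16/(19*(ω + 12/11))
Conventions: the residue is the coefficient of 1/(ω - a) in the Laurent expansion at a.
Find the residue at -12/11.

The residue is 16/19.

At the order-1 pole -12/11 set g(ω) = (ω - (-12/11))*f(ω) = 16/19.
Simple pole: residue = g(a) at a = -12/11, which is 16/19.


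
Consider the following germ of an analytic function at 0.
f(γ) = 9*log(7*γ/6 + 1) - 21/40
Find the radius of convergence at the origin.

Branch term (9)*log(1 - γ/(-6/7)): its argument vanishes at γ = -6/7, a logarithmic branch point, modulus 6/7.
The radius of convergence is the smallest modulus among the singular points: 6/7.

The radius of convergence is 6/7.


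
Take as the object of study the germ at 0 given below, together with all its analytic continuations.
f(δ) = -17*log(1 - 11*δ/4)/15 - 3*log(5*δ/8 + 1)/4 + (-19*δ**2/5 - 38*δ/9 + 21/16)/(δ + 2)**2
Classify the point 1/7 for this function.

The point is a regular point.

Denominator factors: δ + 2 = 15/7 at δ = 1/7 — none vanishes.
Branch term log(1 - δ/(4/11)): argument at 1/7 is 17/28, nonzero, so 1/7 is not its branch point (a point on a principal cut is still regular for the continued germ).
Branch term log(1 - δ/(-8/5)): argument at 1/7 is 61/56, nonzero, so 1/7 is not its branch point (a point on a principal cut is still regular for the continued germ).
So the germ continues analytically to 1/7.


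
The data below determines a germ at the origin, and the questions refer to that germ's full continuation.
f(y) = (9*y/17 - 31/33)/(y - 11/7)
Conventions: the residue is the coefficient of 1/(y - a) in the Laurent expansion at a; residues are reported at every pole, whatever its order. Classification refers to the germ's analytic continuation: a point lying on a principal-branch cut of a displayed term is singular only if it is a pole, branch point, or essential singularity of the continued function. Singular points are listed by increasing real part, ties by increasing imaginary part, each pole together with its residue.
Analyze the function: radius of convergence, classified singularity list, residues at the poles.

Denominator factor (y - 11/7): pole of order 1 at 11/7, modulus 11/7.
The radius of convergence is the smallest modulus among the singular points: 11/7.
At the order-1 pole 11/7 set g(y) = (y - (11/7))*f(y) = 9*y/17 - 31/33.
Simple pole: residue = g(a) at a = 11/7, which is -422/3927.

Radius of convergence at 0: 11/7.
At 11/7: a pole of order 1; residue -422/3927.


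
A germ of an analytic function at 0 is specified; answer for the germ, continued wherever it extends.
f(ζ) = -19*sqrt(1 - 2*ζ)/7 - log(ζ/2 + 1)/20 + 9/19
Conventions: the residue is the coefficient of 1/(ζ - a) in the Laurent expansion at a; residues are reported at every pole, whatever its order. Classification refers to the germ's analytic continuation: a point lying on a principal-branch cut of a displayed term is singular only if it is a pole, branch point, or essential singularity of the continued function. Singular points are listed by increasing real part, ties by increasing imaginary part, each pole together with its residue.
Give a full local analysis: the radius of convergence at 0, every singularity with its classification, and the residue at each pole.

Radius of convergence at 0: 1/2.
At -2: a logarithmic branch point.
At 1/2: an algebraic (square-root) branch point.

Branch term (-19/7)*sqrt(1 - ζ/(1/2)): its argument vanishes at ζ = 1/2, a square-root branch point, modulus 1/2.
Branch term (-1/20)*log(1 - ζ/(-2)): its argument vanishes at ζ = -2, a logarithmic branch point, modulus 2.
The radius of convergence is the smallest modulus among the singular points: 1/2.
List the singular points by increasing real part (a conjugate pair: the negative imaginary part first).


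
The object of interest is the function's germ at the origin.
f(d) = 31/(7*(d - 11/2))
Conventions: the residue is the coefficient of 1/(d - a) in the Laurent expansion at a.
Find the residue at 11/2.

The residue is 31/7.

At the order-1 pole 11/2 set g(d) = (d - (11/2))*f(d) = 31/7.
Simple pole: residue = g(a) at a = 11/2, which is 31/7.


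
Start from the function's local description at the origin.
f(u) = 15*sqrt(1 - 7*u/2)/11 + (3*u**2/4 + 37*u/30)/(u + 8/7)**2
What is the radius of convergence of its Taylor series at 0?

The radius of convergence is 2/7.

Denominator factor (u + 8/7)^2: pole of order 2 at -8/7, modulus 8/7.
Branch term (15/11)*sqrt(1 - u/(2/7)): its argument vanishes at u = 2/7, a square-root branch point, modulus 2/7.
The radius of convergence is the smallest modulus among the singular points: 2/7.


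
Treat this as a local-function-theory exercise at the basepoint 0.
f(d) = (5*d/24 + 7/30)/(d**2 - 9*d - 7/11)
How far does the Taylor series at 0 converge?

Denominator factor (d**2 - 9*d - 7/11): discriminant 919/11, real irrational roots 9/2 + (1/22)*sqrt(10109) and 9/2 - (1/22)*sqrt(10109); poles of order 1, moduli 9/2 + (1/22)*sqrt(10109) and -9/2 + (1/22)*sqrt(10109).
The radius of convergence is the smallest modulus among the singular points: -9/2 + (1/22)*sqrt(10109).

The radius of convergence is -9/2 + (1/22)*sqrt(10109).


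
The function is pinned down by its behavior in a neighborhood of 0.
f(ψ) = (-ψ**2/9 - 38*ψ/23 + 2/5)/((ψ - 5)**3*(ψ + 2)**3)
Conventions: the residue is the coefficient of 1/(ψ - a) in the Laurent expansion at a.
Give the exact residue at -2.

The residue is 1663/2485035.

At the order-3 pole -2 set g(ψ) = (ψ - (-2))^3*f(ψ) = (-ψ**2/9 - 38*ψ/23 + 2/5)/(ψ - 5)**3.
Order-3 pole: residue = g''(a)/2; g''(-2) = 3326/2485035, so the residue is 1663/2485035.


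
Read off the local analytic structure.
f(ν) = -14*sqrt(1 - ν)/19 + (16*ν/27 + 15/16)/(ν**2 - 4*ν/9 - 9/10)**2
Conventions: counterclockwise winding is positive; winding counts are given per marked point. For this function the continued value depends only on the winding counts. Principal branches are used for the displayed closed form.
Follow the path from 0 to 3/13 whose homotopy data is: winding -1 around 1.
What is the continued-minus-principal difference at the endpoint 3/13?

The rational part is single-valued and drops out of the difference; each branch term changes only by its own monodromy.
(-14/19)*sqrt(1 - ν/(1)): winding -1 is odd, the square root flips sign, contributing -2*(-14/19)*sqrt(1 - (3/13)/(1)) = -2*(-14/19)*sqrt(10/13) = (28/247)*sqrt(130).
Summing the contributions at ν = 3/13 gives (28/247)*sqrt(130).

Continued minus principal equals (28/247)*sqrt(130).


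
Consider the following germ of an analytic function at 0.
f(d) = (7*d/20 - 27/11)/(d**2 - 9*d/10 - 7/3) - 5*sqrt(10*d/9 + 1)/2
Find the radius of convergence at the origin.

Denominator factor (d**2 - 9*d/10 - 7/3): discriminant 3043/300, real irrational roots 9/20 + (1/60)*sqrt(9129) and 9/20 - (1/60)*sqrt(9129); poles of order 1, moduli 9/20 + (1/60)*sqrt(9129) and -9/20 + (1/60)*sqrt(9129).
Branch term (-5/2)*sqrt(1 - d/(-9/10)): its argument vanishes at d = -9/10, a square-root branch point, modulus 9/10.
The radius of convergence is the smallest modulus among the singular points: 9/10.

The radius of convergence is 9/10.


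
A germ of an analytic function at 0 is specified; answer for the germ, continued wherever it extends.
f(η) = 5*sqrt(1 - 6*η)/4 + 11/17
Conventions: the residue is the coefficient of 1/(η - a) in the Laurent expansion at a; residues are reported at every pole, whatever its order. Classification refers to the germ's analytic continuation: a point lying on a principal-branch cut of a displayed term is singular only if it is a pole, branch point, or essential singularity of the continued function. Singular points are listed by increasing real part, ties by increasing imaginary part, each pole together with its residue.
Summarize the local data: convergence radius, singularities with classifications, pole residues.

Branch term (5/4)*sqrt(1 - η/(1/6)): its argument vanishes at η = 1/6, a square-root branch point, modulus 1/6.
The radius of convergence is the smallest modulus among the singular points: 1/6.

Radius of convergence at 0: 1/6.
At 1/6: an algebraic (square-root) branch point.


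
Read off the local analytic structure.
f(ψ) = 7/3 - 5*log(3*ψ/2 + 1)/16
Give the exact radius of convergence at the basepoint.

The radius of convergence is 2/3.

Branch term (-5/16)*log(1 - ψ/(-2/3)): its argument vanishes at ψ = -2/3, a logarithmic branch point, modulus 2/3.
The radius of convergence is the smallest modulus among the singular points: 2/3.


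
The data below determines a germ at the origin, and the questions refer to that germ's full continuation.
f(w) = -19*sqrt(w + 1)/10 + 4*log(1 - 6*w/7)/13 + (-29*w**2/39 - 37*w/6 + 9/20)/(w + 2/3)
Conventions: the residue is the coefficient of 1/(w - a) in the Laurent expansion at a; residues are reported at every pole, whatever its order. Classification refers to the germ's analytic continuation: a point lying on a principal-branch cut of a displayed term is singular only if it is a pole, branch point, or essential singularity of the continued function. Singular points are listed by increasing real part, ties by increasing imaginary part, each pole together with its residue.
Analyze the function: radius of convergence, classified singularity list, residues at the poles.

Radius of convergence at 0: 2/3.
At -1: an algebraic (square-root) branch point.
At -2/3: a pole of order 1; residue 29699/7020.
At 7/6: a logarithmic branch point.

Denominator factor (w + 2/3): pole of order 1 at -2/3, modulus 2/3.
Branch term (-19/10)*sqrt(1 - w/(-1)): its argument vanishes at w = -1, a square-root branch point, modulus 1.
Branch term (4/13)*log(1 - w/(7/6)): its argument vanishes at w = 7/6, a logarithmic branch point, modulus 7/6.
The radius of convergence is the smallest modulus among the singular points: 2/3.
The branch terms are analytic at -2/3 and contribute nothing to the residue; only the rational part matters.
At the order-1 pole -2/3 set g(w) = (w - (-2/3))*(rational part) = -29*w**2/39 - 37*w/6 + 9/20.
Simple pole: residue = g(a) at a = -2/3, which is 29699/7020.
List the singular points by increasing real part (a conjugate pair: the negative imaginary part first).


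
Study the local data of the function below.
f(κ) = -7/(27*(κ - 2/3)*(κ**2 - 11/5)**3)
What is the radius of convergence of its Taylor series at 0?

Denominator factor (κ**2 - 11/5)^3: discriminant 44/5, real irrational roots (1/5)*sqrt(55) and -(1/5)*sqrt(55); poles of order 3, moduli (1/5)*sqrt(55) and (1/5)*sqrt(55).
Denominator factor (κ - 2/3): pole of order 1 at 2/3, modulus 2/3.
The radius of convergence is the smallest modulus among the singular points: 2/3.

The radius of convergence is 2/3.


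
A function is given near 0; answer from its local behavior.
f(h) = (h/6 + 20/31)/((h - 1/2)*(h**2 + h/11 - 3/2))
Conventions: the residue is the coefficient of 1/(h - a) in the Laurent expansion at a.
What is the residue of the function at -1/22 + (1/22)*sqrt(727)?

The factor h**2 + h/11 - 3/2 splits as (h - a)(h - a') with a = -1/22 + (1/22)*sqrt(727), a' = -1/22 - (1/22)*sqrt(727). At the order-1 pole a set g(h) = (h - a)*f(h) = [(h/6 + 20/31)/(h - 1/2)] / (h - a').
Simple pole: residue = g(a) at a = -1/22 + (1/22)*sqrt(727), which is 2981/9858 + (53845/7166766)*sqrt(727).

The residue is 2981/9858 + (53845/7166766)*sqrt(727).


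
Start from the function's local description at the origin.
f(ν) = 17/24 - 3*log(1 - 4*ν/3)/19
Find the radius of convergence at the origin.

The radius of convergence is 3/4.

Branch term (-3/19)*log(1 - ν/(3/4)): its argument vanishes at ν = 3/4, a logarithmic branch point, modulus 3/4.
The radius of convergence is the smallest modulus among the singular points: 3/4.


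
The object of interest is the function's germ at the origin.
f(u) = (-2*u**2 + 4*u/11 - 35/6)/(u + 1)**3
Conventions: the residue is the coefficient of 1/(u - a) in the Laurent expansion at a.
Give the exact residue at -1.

At the order-3 pole -1 set g(u) = (u - (-1))^3*f(u) = -2*u**2 + 4*u/11 - 35/6.
Order-3 pole: residue = g''(a)/2; g''(-1) = -4, so the residue is -2.

The residue is -2.


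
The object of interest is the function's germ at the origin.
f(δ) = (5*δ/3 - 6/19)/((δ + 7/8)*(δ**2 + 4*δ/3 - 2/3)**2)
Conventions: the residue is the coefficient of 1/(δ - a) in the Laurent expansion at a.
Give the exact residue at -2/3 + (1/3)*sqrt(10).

The residue is 621312/798475 - (147318/798475)*sqrt(10).


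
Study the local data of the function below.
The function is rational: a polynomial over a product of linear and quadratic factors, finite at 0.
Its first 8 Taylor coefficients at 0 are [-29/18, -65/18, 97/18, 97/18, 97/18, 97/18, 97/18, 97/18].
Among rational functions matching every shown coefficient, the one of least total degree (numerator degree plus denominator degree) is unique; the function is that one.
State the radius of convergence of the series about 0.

No rational of total degree below 3 reproduces all 8 coefficients; solving the [2/1] Pade equations on them gives f(μ) = (-9*μ**2 + 2*μ + 29/18)/(μ - 1), whose expansion matches every shown term.
Denominator factor (μ - 1): pole of order 1 at 1, modulus 1.
The radius of convergence is the smallest modulus among the singular points: 1.

The radius of convergence is 1.


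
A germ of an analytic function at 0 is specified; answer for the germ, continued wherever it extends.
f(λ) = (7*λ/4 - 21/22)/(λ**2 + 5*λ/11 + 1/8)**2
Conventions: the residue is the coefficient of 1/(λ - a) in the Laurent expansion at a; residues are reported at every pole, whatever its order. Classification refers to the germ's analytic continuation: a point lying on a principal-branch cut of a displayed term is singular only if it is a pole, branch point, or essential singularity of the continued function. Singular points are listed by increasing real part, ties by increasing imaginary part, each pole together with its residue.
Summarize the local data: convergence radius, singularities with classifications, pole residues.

Denominator factor (λ**2 + 5*λ/11 + 1/8)^2: discriminant -71/242, complex-conjugate roots (-5/22) + ((1/44)*sqrt(142))*i and (-5/22) - ((1/44)*sqrt(142))*i; poles of order 2, moduli (1/4)*sqrt(2) and (1/4)*sqrt(2).
The radius of convergence is the smallest modulus among the singular points: (1/4)*sqrt(2).
The factor λ**2 + 5*λ/11 + 1/8 splits as (λ - a)(λ - a') with a = (-5/22) - ((1/44)*sqrt(142))*i, a' = (-5/22) + ((1/44)*sqrt(142))*i. At the order-2 pole a set g(λ) = (λ - a)^2*f(λ) = [7*λ/4 - 21/22] / (λ - a')^2.
Order-2 pole: residue = g'(a); g'((-5/22) - ((1/44)*sqrt(142))*i) = -((14399/10082)*sqrt(142))*i, so the residue is -((14399/10082)*sqrt(142))*i.
The factor λ**2 + 5*λ/11 + 1/8 splits as (λ - a)(λ - a') with a = (-5/22) + ((1/44)*sqrt(142))*i, a' = (-5/22) - ((1/44)*sqrt(142))*i. At the order-2 pole a set g(λ) = (λ - a)^2*f(λ) = [7*λ/4 - 21/22] / (λ - a')^2.
Order-2 pole: residue = g'(a); g'((-5/22) + ((1/44)*sqrt(142))*i) = ((14399/10082)*sqrt(142))*i, so the residue is ((14399/10082)*sqrt(142))*i.
List the singular points by increasing real part (a conjugate pair: the negative imaginary part first).

Radius of convergence at 0: (1/4)*sqrt(2).
At (-5/22) - ((1/44)*sqrt(142))*i: a pole of order 2; residue -((14399/10082)*sqrt(142))*i.
At (-5/22) + ((1/44)*sqrt(142))*i: a pole of order 2; residue ((14399/10082)*sqrt(142))*i.


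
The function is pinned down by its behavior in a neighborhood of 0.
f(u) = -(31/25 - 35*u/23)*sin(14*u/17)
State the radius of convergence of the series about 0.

The factor -sin(14*u/17) is entire and contributes no finite singular point.
The polynomial part has no poles.
No finite singular points: the Taylor series at 0 converges everywhere.

The radius of convergence is infinite.


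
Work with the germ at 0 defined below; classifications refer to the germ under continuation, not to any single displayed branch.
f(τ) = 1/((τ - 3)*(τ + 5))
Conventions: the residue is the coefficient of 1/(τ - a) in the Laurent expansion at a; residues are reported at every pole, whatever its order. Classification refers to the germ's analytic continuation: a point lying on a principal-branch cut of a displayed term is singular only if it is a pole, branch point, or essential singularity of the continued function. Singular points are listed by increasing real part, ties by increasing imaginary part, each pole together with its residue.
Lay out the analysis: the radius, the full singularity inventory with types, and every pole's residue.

Denominator factor (τ + 5): pole of order 1 at -5, modulus 5.
Denominator factor (τ - 3): pole of order 1 at 3, modulus 3.
The radius of convergence is the smallest modulus among the singular points: 3.
At the order-1 pole -5 set g(τ) = (τ - (-5))*f(τ) = 1/(τ - 3).
Simple pole: residue = g(a) at a = -5, which is -1/8.
At the order-1 pole 3 set g(τ) = (τ - (3))*f(τ) = 1/(τ + 5).
Simple pole: residue = g(a) at a = 3, which is 1/8.
List the singular points by increasing real part (a conjugate pair: the negative imaginary part first).

Radius of convergence at 0: 3.
At -5: a pole of order 1; residue -1/8.
At 3: a pole of order 1; residue 1/8.


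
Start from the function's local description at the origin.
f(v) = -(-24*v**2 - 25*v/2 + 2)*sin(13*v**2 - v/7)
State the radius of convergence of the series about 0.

The factor -sin(13*v**2 - v/7) is entire and contributes no finite singular point.
The polynomial part has no poles.
No finite singular points: the Taylor series at 0 converges everywhere.

The radius of convergence is infinite.


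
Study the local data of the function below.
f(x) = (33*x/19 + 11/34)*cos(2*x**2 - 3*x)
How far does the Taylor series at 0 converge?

The radius of convergence is infinite.

The factor cos(2*x**2 - 3*x) is entire and contributes no finite singular point.
The polynomial part has no poles.
No finite singular points: the Taylor series at 0 converges everywhere.


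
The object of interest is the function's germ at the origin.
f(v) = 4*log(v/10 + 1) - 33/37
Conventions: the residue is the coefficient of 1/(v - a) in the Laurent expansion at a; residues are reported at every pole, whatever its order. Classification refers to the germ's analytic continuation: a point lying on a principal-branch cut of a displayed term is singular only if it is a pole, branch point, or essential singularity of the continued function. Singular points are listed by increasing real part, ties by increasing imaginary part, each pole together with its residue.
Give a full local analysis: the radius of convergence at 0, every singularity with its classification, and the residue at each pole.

Branch term (4)*log(1 - v/(-10)): its argument vanishes at v = -10, a logarithmic branch point, modulus 10.
The radius of convergence is the smallest modulus among the singular points: 10.

Radius of convergence at 0: 10.
At -10: a logarithmic branch point.


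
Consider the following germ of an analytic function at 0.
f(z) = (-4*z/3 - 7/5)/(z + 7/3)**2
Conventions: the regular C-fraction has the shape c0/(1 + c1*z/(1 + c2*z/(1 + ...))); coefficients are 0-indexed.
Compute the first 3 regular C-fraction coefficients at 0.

Taylor coefficients (expand at 0): a_0 = -9/35, a_1 = -6/245, a_2 = 117/1715.
c0 = a_0 = -9/35. Peel one level at a time: if S = 1 + c*z/S' with S'(0) = 1, then c is the z-coefficient of S and S' = c*z/(S - 1).
S_1 = c0/f = 1 + (-2/21)*z + (121/441)*z^2 + ...; c1 = -2/21.
S_2 = c1*z/(S_1 - 1) = 1 + (121/42)*z + ...; c2 = 121/42.

The regular C-fraction coefficients are [-9/35, -2/21, 121/42].


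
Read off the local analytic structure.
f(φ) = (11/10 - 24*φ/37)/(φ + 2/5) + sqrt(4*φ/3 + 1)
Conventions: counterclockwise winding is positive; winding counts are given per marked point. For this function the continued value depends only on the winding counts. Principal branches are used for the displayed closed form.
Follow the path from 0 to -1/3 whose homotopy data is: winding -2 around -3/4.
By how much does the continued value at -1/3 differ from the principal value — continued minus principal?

Continued minus principal equals 0.

The rational part is single-valued and drops out of the difference; each branch term changes only by its own monodromy.
(1)*sqrt(1 - φ/(-3/4)): winding -2 is even, the square root returns to the same sheet, contribution 0.
Summing the contributions at φ = -1/3 gives 0.


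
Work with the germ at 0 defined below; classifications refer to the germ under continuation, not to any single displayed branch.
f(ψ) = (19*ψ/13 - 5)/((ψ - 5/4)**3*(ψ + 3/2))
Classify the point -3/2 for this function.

The denominator factor ψ + 3/2 vanishes at -3/2 and appears to the power 1; the numerator there equals -187/26, nonzero, and no other factor vanishes.
Hence a pole whose order is the multiplicity, 1.

The point is a pole of order 1.


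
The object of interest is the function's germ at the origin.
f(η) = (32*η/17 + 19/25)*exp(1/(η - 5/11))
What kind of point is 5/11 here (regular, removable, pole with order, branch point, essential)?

The point is an essential singularity.

The exponent 1/(η - (5/11)) has a pole at 5/11, so exp(1/(η - (5/11))) takes every nonzero value near it: an essential singularity (not a pole of any order).


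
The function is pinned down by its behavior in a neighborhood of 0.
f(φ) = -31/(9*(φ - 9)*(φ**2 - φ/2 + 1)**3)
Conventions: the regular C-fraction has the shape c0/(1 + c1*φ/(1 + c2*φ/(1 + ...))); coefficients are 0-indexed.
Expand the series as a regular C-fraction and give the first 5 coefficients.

Taylor coefficients (expand at 0): a_0 = 31/81, a_1 = 899/1458, a_2 = -3317/6561, a_3 = -442649/236196, a_4 = -3601115/8503056.
c0 = a_0 = 31/81. Peel one level at a time: if S = 1 + c*φ/S' with S'(0) = 1, then c is the φ-coefficient of S and S' = c*φ/(S - 1).
S_1 = c0/f = 1 + (-29/18)*φ + (47/12)*φ^2 + ...; c1 = -29/18.
S_2 = c1*φ/(S_1 - 1) = 1 + (141/58)*φ + (6243/1682)*φ^2 + ...; c2 = 141/58.
S_3 = c2*φ/(S_2 - 1) = 1 + (-2081/1363)*φ + (-6055/26508)*φ^2 + ...; c3 = -2081/1363.
S_4 = c3*φ/(S_3 - 1) = 1 + (-175595/1173684)*φ + ...; c4 = -175595/1173684.

The regular C-fraction coefficients are [31/81, -29/18, 141/58, -2081/1363, -175595/1173684].


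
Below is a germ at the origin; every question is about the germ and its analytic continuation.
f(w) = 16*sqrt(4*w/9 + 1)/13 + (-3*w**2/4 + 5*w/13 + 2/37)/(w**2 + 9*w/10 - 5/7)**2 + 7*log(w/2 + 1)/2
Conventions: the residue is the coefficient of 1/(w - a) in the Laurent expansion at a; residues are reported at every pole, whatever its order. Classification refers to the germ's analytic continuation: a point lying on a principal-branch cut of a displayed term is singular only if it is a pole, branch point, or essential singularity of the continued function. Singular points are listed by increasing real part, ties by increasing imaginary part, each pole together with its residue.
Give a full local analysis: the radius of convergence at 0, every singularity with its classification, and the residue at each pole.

Radius of convergence at 0: -9/20 + (1/140)*sqrt(17969).
At -9/4: an algebraic (square-root) branch point.
At -2: a logarithmic branch point.
At -9/20 - (1/140)*sqrt(17969): a pole of order 2; residue (2806000/3169544209)*sqrt(17969).
At -9/20 + (1/140)*sqrt(17969): a pole of order 2; residue -(2806000/3169544209)*sqrt(17969).


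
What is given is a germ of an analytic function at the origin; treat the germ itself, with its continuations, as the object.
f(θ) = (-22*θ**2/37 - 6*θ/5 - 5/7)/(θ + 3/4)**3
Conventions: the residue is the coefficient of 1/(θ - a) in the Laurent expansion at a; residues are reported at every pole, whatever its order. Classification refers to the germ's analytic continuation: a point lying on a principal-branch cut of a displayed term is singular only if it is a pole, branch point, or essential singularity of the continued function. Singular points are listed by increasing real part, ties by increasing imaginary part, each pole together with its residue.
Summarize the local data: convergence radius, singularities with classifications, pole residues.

Radius of convergence at 0: 3/4.
At -3/4: a pole of order 3; residue -22/37.

Denominator factor (θ + 3/4)^3: pole of order 3 at -3/4, modulus 3/4.
The radius of convergence is the smallest modulus among the singular points: 3/4.
At the order-3 pole -3/4 set g(θ) = (θ - (-3/4))^3*f(θ) = -22*θ**2/37 - 6*θ/5 - 5/7.
Order-3 pole: residue = g''(a)/2; g''(-3/4) = -44/37, so the residue is -22/37.


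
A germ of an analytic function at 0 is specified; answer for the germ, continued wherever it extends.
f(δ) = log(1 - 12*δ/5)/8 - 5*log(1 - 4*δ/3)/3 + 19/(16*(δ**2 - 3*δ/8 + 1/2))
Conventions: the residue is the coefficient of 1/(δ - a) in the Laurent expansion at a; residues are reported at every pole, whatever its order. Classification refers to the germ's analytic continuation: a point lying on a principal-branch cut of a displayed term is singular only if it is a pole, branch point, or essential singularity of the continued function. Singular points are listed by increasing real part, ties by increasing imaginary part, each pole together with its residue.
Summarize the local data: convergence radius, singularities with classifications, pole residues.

Radius of convergence at 0: 5/12.
At (3/16) - ((1/16)*sqrt(119))*i: a pole of order 1; residue ((19/238)*sqrt(119))*i.
At (3/16) + ((1/16)*sqrt(119))*i: a pole of order 1; residue -((19/238)*sqrt(119))*i.
At 5/12: a logarithmic branch point.
At 3/4: a logarithmic branch point.

Denominator factor (δ**2 - 3*δ/8 + 1/2): discriminant -119/64, complex-conjugate roots (3/16) + ((1/16)*sqrt(119))*i and (3/16) - ((1/16)*sqrt(119))*i; poles of order 1, moduli (1/2)*sqrt(2) and (1/2)*sqrt(2).
Branch term (1/8)*log(1 - δ/(5/12)): its argument vanishes at δ = 5/12, a logarithmic branch point, modulus 5/12.
Branch term (-5/3)*log(1 - δ/(3/4)): its argument vanishes at δ = 3/4, a logarithmic branch point, modulus 3/4.
The radius of convergence is the smallest modulus among the singular points: 5/12.
The branch terms are analytic at (3/16) - ((1/16)*sqrt(119))*i and contribute nothing to the residue; only the rational part matters.
The factor δ**2 - 3*δ/8 + 1/2 splits as (δ - a)(δ - a') with a = (3/16) - ((1/16)*sqrt(119))*i, a' = (3/16) + ((1/16)*sqrt(119))*i. At the order-1 pole a set g(δ) = (δ - a)*(rational part) = [19/16] / (δ - a').
Simple pole: residue = g(a) at a = (3/16) - ((1/16)*sqrt(119))*i, which is ((19/238)*sqrt(119))*i.
The branch terms are analytic at (3/16) + ((1/16)*sqrt(119))*i and contribute nothing to the residue; only the rational part matters.
The factor δ**2 - 3*δ/8 + 1/2 splits as (δ - a)(δ - a') with a = (3/16) + ((1/16)*sqrt(119))*i, a' = (3/16) - ((1/16)*sqrt(119))*i. At the order-1 pole a set g(δ) = (δ - a)*(rational part) = [19/16] / (δ - a').
Simple pole: residue = g(a) at a = (3/16) + ((1/16)*sqrt(119))*i, which is -((19/238)*sqrt(119))*i.
List the singular points by increasing real part (a conjugate pair: the negative imaginary part first).


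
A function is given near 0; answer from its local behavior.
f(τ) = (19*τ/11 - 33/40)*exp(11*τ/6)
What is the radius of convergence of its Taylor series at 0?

The radius of convergence is infinite.

The factor exp(11*τ/6) is entire and contributes no finite singular point.
The polynomial part has no poles.
No finite singular points: the Taylor series at 0 converges everywhere.


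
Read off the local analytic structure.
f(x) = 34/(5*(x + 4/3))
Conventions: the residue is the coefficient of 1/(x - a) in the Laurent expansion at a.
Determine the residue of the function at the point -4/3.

The residue is 34/5.

At the order-1 pole -4/3 set g(x) = (x - (-4/3))*f(x) = 34/5.
Simple pole: residue = g(a) at a = -4/3, which is 34/5.


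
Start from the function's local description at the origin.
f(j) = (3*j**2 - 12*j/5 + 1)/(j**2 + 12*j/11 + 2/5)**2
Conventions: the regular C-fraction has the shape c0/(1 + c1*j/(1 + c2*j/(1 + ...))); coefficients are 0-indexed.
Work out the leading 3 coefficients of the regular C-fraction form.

The regular C-fraction coefficients are [25/4, 432/55, -42787/11880].

Taylor coefficients (expand at 0): a_0 = 25/4, a_1 = -540/11, a_2 = 50525/242.
c0 = a_0 = 25/4. Peel one level at a time: if S = 1 + c*j/S' with S'(0) = 1, then c is the j-coefficient of S and S' = c*j/(S - 1).
S_1 = c0/f = 1 + (432/55)*j + (85574/3025)*j^2 + ...; c1 = 432/55.
S_2 = c1*j/(S_1 - 1) = 1 + (-42787/11880)*j + ...; c2 = -42787/11880.


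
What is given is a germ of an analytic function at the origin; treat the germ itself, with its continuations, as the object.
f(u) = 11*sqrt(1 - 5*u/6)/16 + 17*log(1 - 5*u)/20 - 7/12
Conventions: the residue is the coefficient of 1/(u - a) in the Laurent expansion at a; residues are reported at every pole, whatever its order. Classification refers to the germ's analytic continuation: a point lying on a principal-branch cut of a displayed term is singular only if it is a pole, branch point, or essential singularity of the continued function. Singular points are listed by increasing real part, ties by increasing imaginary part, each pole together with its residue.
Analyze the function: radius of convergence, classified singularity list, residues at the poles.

Radius of convergence at 0: 1/5.
At 1/5: a logarithmic branch point.
At 6/5: an algebraic (square-root) branch point.

Branch term (17/20)*log(1 - u/(1/5)): its argument vanishes at u = 1/5, a logarithmic branch point, modulus 1/5.
Branch term (11/16)*sqrt(1 - u/(6/5)): its argument vanishes at u = 6/5, a square-root branch point, modulus 6/5.
The radius of convergence is the smallest modulus among the singular points: 1/5.
List the singular points by increasing real part (a conjugate pair: the negative imaginary part first).


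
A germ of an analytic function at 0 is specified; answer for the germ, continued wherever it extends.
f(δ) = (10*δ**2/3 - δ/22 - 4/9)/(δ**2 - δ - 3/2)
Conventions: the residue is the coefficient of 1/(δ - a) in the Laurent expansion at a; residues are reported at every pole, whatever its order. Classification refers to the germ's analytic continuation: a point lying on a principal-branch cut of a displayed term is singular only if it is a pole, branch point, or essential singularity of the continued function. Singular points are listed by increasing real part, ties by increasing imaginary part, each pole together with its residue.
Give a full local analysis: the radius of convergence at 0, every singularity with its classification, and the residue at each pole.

Denominator factor (δ**2 - δ - 3/2): discriminant 7, real irrational roots 1/2 + (1/2)*sqrt(7) and 1/2 - (1/2)*sqrt(7); poles of order 1, moduli 1/2 + (1/2)*sqrt(7) and -1/2 + (1/2)*sqrt(7).
The radius of convergence is the smallest modulus among the singular points: -1/2 + (1/2)*sqrt(7).
The factor δ**2 - δ - 3/2 splits as (δ - a)(δ - a') with a = 1/2 - (1/2)*sqrt(7), a' = 1/2 + (1/2)*sqrt(7). At the order-1 pole a set g(δ) = (δ - a)*f(δ) = [10*δ**2/3 - δ/22 - 4/9] / (δ - a').
Simple pole: residue = g(a) at a = 1/2 - (1/2)*sqrt(7), which is 217/132 - (2455/2772)*sqrt(7).
The factor δ**2 - δ - 3/2 splits as (δ - a)(δ - a') with a = 1/2 + (1/2)*sqrt(7), a' = 1/2 - (1/2)*sqrt(7). At the order-1 pole a set g(δ) = (δ - a)*f(δ) = [10*δ**2/3 - δ/22 - 4/9] / (δ - a').
Simple pole: residue = g(a) at a = 1/2 + (1/2)*sqrt(7), which is 217/132 + (2455/2772)*sqrt(7).
List the singular points by increasing real part (a conjugate pair: the negative imaginary part first).

Radius of convergence at 0: -1/2 + (1/2)*sqrt(7).
At 1/2 - (1/2)*sqrt(7): a pole of order 1; residue 217/132 - (2455/2772)*sqrt(7).
At 1/2 + (1/2)*sqrt(7): a pole of order 1; residue 217/132 + (2455/2772)*sqrt(7).


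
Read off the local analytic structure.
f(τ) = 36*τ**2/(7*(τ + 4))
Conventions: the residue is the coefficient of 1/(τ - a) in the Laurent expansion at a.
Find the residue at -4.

The residue is 576/7.

At the order-1 pole -4 set g(τ) = (τ - (-4))*f(τ) = 36*τ**2/7.
Simple pole: residue = g(a) at a = -4, which is 576/7.


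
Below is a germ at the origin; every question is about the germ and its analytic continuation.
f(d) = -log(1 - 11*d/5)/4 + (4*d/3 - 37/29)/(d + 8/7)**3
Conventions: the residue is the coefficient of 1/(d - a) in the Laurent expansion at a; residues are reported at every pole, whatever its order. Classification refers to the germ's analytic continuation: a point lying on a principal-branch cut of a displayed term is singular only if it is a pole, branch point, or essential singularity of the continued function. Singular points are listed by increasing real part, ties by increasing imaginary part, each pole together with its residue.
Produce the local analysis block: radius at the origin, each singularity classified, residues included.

Denominator factor (d + 8/7)^3: pole of order 3 at -8/7, modulus 8/7.
Branch term (-1/4)*log(1 - d/(5/11)): its argument vanishes at d = 5/11, a logarithmic branch point, modulus 5/11.
The radius of convergence is the smallest modulus among the singular points: 5/11.
The branch term is analytic at -8/7 and contributes nothing to the residue; only the rational part matters.
At the order-3 pole -8/7 set g(d) = (d - (-8/7))^3*(rational part) = 4*d/3 - 37/29.
Order-3 pole: residue = g''(a)/2; g''(-8/7) = 0, so the residue is 0.
List the singular points by increasing real part (a conjugate pair: the negative imaginary part first).

Radius of convergence at 0: 5/11.
At -8/7: a pole of order 3; residue 0.
At 5/11: a logarithmic branch point.


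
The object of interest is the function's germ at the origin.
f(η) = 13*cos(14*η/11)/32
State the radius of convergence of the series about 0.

The factor cos(14*η/11) is entire and contributes no finite singular point.
The polynomial part has no poles.
No finite singular points: the Taylor series at 0 converges everywhere.

The radius of convergence is infinite.
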